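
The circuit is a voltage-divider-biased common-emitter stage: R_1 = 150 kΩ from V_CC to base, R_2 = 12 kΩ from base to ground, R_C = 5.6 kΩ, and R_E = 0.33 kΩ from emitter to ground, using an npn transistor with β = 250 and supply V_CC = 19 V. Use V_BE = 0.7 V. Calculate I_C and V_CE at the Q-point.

I_C ≈ 1.9 mA, V_CE ≈ 7.8 V

Thevenize the base divider: V_Th = V_CC·R_2/(R_1+R_2) = 19×12/162 = 1.41 V, R_Th = R_1‖R_2 = 11.1 kΩ.
Base-emitter loop: V_Th = I_B·R_Th + V_BE + (β+1)I_B·R_E, so I_B = (1.41 − 0.7) / (11.1 + 251×0.33) = 0.00753 mA.
I_C = β·I_B = 250×0.00753 = 1.88 mA, and I_E = (β+1)I_B = 1.89 mA.
V_CE = V_CC − I_C·R_C − I_E·R_E = 19 − 1.88×5.6 − 1.89×0.33 = 7.83 V.
V_CE = 7.83 V > 0.2 V confirms active-region operation.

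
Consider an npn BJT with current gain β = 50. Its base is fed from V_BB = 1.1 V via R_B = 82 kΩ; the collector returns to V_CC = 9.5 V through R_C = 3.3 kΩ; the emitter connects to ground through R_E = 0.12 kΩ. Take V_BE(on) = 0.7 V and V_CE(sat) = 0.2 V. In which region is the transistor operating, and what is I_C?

active; I_C ≈ 0.23 mA

Assume active. Base-emitter loop: I_B = (V_BB − V_BE)/(R_B + (β+1)R_E) = (1.1 − 0.7)/(82 + 51×0.12) = 0.00454 mA.
I_C = β·I_B = 50×0.00454 = 0.227 mA.
V_CE = V_CC − I_C·R_C − I_E·R_E = 9.5 − 0.227×3.3 − 0.232×0.12 = 8.72 V > V_CE(sat), so the active-region assumption holds.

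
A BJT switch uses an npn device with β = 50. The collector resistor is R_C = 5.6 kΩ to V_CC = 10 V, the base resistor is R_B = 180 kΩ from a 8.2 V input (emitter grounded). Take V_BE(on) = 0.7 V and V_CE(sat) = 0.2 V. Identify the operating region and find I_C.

saturation; I_C ≈ 1.8 mA

Assume active: I_B = (8.2 − 0.7)/180 = 0.0417 mA, giving I_C = β·I_B = 2.08 mA.
But then V_CE = 10 − 2.08×5.6 = -1.67 V < V_CE(sat) = 0.2 V — impossible in the active region.
So the transistor is saturated. With V_CE = 0.2 V, I_C = (V_CC − 0.2)/R_C = 9.8/5.6 = 1.75 mA.
Check: β·I_B = 2.08 mA > I_C = 1.75 mA, confirming saturation.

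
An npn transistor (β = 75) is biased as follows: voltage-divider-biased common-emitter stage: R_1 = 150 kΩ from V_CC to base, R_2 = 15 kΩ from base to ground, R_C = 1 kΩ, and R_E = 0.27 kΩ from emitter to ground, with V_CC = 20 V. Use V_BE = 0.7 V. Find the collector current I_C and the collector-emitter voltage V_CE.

I_C ≈ 2.5 mA, V_CE ≈ 17 V

Thevenize the base divider: V_Th = V_CC·R_2/(R_1+R_2) = 20×15/165 = 1.82 V, R_Th = R_1‖R_2 = 13.6 kΩ.
Base-emitter loop: V_Th = I_B·R_Th + V_BE + (β+1)I_B·R_E, so I_B = (1.82 − 0.7) / (13.6 + 76×0.27) = 0.0327 mA.
I_C = β·I_B = 75×0.0327 = 2.46 mA, and I_E = (β+1)I_B = 2.49 mA.
V_CE = V_CC − I_C·R_C − I_E·R_E = 20 − 2.46×1 − 2.49×0.27 = 16.9 V.
V_CE = 16.9 V > 0.2 V confirms active-region operation.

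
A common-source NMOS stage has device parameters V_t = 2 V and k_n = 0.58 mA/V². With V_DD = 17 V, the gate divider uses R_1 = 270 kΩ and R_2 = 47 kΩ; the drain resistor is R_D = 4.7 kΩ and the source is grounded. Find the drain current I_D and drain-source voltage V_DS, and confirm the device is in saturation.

I_D ≈ 0.079 mA, V_DS ≈ 17 V

V_G = V_DD·R_2/(R_1+R_2) = 17×47/317 = 2.52 V. With the source grounded, V_GS = V_G = 2.52 V.
Assume saturation: I_D = (k_n/2)(V_GS − V_t)² = (0.58/2)×(2.52 − 2)² = 0.29×0.521² = 0.0786 mA.
V_DS = V_DD − I_D·R_D = 17 − 0.0786×4.7 = 16.6 V.
Saturation requires V_DS ≥ V_GS − V_t = 0.521 V; 16.6 ≥ 0.521 ✓.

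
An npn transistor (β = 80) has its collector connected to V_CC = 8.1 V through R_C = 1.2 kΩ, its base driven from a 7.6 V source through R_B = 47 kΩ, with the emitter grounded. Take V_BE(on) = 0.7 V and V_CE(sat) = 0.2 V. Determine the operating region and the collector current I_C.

saturation; I_C ≈ 6.6 mA

Assume active: I_B = (7.6 − 0.7)/47 = 0.147 mA, giving I_C = β·I_B = 11.7 mA.
But then V_CE = 8.1 − 11.7×1.2 = -5.99 V < V_CE(sat) = 0.2 V — impossible in the active region.
So the transistor is saturated. With V_CE = 0.2 V, I_C = (V_CC − 0.2)/R_C = 7.9/1.2 = 6.58 mA.
Check: β·I_B = 11.7 mA > I_C = 6.58 mA, confirming saturation.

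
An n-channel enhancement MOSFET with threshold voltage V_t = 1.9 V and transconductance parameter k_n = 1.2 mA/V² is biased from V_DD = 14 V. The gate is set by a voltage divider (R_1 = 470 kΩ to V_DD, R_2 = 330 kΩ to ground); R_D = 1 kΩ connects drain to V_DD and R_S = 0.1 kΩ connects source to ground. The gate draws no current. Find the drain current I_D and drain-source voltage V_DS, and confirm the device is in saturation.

I_D ≈ 6.3 mA, V_DS ≈ 7.1 V

V_G = V_DD·R_2/(R_1+R_2) = 14×330/800 = 5.78 V.
Assume saturation: I_D = (k_n/2)(V_GS − V_t)² with V_GS = V_G − I_D·R_S = 5.78 − 0.1·I_D.
Substituting gives 0.006·I_D² − 1.47·I_D + 9.01 = 0, with roots I_D = 6.31 or 238 mA.
The root I_D = 238 mA gives V_GS = -18 V ≤ V_t, so take I_D = 6.31 mA.
Then V_GS = 5.14 V and V_DS = V_DD − I_D(R_D+R_S) = 14 − 6.31×1.1 = 7.06 V.
Saturation requires V_DS ≥ V_GS − V_t = 3.24 V; 7.06 ≥ 3.24 ✓.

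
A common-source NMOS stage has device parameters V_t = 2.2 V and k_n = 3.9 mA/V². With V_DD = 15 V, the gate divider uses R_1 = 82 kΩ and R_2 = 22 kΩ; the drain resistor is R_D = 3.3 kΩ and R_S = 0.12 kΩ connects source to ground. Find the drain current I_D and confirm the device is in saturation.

I_D ≈ 1.3 mA

V_G = V_DD·R_2/(R_1+R_2) = 15×22/104 = 3.17 V.
Assume saturation: I_D = (k_n/2)(V_GS − V_t)² with V_GS = V_G − I_D·R_S = 3.17 − 0.12·I_D.
Substituting gives 0.0281·I_D² − 1.46·I_D + 1.85 = 0, with roots I_D = 1.3 or 50.5 mA.
The root I_D = 50.5 mA gives V_GS = -2.89 V ≤ V_t, so take I_D = 1.3 mA.
Then V_GS = 3.02 V and V_DS = V_DD − I_D(R_D+R_S) = 15 − 1.3×3.42 = 10.5 V.
Saturation requires V_DS ≥ V_GS − V_t = 0.817 V; 10.5 ≥ 0.817 ✓.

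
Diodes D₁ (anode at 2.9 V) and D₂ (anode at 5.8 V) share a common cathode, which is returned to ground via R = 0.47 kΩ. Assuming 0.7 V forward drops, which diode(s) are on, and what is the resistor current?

Only D₂ conducts; I_R ≈ 11 mA

Assume both conduct. Then node N would need to be at both 2.9−0.7 = 2.2 V and 5.8−0.7 = 5.1 V, which is impossible.
Assume only D₂ conducts: V_N = 5.8 − 0.7 = 5.1 V, so I_R = 5.1/0.47 = 10.9 mA.
Check D₁: its anode-to-cathode voltage is 2.9 − 5.1 = -2.2 V < 0.7 V, so it is off. The assumption is consistent.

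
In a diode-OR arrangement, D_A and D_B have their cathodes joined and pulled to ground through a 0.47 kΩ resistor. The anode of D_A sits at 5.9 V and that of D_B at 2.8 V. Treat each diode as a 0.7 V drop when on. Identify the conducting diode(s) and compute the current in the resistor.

Assume both conduct. Then node N would need to be at both 5.9−0.7 = 5.2 V and 2.8−0.7 = 2.1 V, which is impossible.
Assume only D_A conducts: V_N = 5.9 − 0.7 = 5.2 V, so I_R = 5.2/0.47 = 11.1 mA.
Check D_B: its anode-to-cathode voltage is 2.8 − 5.2 = -2.4 V < 0.7 V, so it is off. The assumption is consistent.

Only D_A conducts; I_R ≈ 11 mA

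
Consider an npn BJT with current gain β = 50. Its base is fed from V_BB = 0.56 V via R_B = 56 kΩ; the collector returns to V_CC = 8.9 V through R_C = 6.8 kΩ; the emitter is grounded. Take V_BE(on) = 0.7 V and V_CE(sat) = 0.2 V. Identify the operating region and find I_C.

V_BB = 0.56 V ≤ V_BE(on) = 0.7 V, so the base-emitter junction is not forward biased.
The transistor is in cutoff: I_B = I_C = 0.

cutoff; I_C ≈ 0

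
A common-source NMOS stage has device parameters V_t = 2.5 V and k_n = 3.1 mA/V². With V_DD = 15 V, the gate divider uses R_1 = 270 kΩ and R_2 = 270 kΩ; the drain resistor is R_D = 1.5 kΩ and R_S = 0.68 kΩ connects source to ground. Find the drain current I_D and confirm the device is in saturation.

V_G = V_DD·R_2/(R_1+R_2) = 15×270/540 = 7.5 V.
Assume saturation: I_D = (k_n/2)(V_GS − V_t)² with V_GS = V_G − I_D·R_S = 7.5 − 0.68·I_D.
Substituting gives 0.717·I_D² − 11.5·I_D + 38.8 = 0, with roots I_D = 4.77 or 11.3 mA.
The root I_D = 11.3 mA gives V_GS = -0.203 V ≤ V_t, so take I_D = 4.77 mA.
Then V_GS = 4.25 V and V_DS = V_DD − I_D(R_D+R_S) = 15 − 4.77×2.18 = 4.6 V.
Saturation requires V_DS ≥ V_GS − V_t = 1.75 V; 4.6 ≥ 1.75 ✓.

I_D ≈ 4.8 mA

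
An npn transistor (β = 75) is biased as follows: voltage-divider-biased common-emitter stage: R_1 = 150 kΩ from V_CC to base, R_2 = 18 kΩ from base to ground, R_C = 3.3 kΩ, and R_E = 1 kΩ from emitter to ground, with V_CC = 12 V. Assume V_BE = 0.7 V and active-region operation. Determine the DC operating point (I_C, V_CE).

I_C ≈ 0.48 mA, V_CE ≈ 9.9 V

Thevenize the base divider: V_Th = V_CC·R_2/(R_1+R_2) = 12×18/168 = 1.29 V, R_Th = R_1‖R_2 = 16.1 kΩ.
Base-emitter loop: V_Th = I_B·R_Th + V_BE + (β+1)I_B·R_E, so I_B = (1.29 − 0.7) / (16.1 + 76×1) = 0.00636 mA.
I_C = β·I_B = 75×0.00636 = 0.477 mA, and I_E = (β+1)I_B = 0.483 mA.
V_CE = V_CC − I_C·R_C − I_E·R_E = 12 − 0.477×3.3 − 0.483×1 = 9.94 V.
V_CE = 9.94 V > 0.2 V confirms active-region operation.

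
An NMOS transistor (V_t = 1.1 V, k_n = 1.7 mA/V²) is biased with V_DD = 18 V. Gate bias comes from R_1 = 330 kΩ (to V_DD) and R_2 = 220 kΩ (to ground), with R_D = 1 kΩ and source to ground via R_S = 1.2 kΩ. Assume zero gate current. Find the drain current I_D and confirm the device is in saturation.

V_G = V_DD·R_2/(R_1+R_2) = 18×220/550 = 7.2 V.
Assume saturation: I_D = (k_n/2)(V_GS − V_t)² with V_GS = V_G − I_D·R_S = 7.2 − 1.2·I_D.
Substituting gives 1.22·I_D² − 13.4·I_D + 31.6 = 0, with roots I_D = 3.41 or 7.57 mA.
The root I_D = 7.57 mA gives V_GS = -1.88 V ≤ V_t, so take I_D = 3.41 mA.
Then V_GS = 3.1 V and V_DS = V_DD − I_D(R_D+R_S) = 18 − 3.41×2.2 = 10.5 V.
Saturation requires V_DS ≥ V_GS − V_t = 2 V; 10.5 ≥ 2 ✓.

I_D ≈ 3.4 mA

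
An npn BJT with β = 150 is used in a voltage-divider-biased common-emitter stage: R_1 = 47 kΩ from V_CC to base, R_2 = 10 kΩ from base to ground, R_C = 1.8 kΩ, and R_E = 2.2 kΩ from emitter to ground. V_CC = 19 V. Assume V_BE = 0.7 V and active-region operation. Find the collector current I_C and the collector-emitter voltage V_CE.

I_C ≈ 1.2 mA, V_CE ≈ 14 V

Thevenize the base divider: V_Th = V_CC·R_2/(R_1+R_2) = 19×10/57 = 3.33 V, R_Th = R_1‖R_2 = 8.25 kΩ.
Base-emitter loop: V_Th = I_B·R_Th + V_BE + (β+1)I_B·R_E, so I_B = (3.33 − 0.7) / (8.25 + 151×2.2) = 0.00773 mA.
I_C = β·I_B = 150×0.00773 = 1.16 mA, and I_E = (β+1)I_B = 1.17 mA.
V_CE = V_CC − I_C·R_C − I_E·R_E = 19 − 1.16×1.8 − 1.17×2.2 = 14.3 V.
V_CE = 14.3 V > 0.2 V confirms active-region operation.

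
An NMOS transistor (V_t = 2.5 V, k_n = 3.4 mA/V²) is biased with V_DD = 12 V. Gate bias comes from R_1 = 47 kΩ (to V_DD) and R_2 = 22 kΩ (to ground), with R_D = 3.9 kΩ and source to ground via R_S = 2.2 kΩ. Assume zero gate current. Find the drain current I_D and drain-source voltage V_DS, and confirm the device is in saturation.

V_G = V_DD·R_2/(R_1+R_2) = 12×22/69 = 3.83 V.
Assume saturation: I_D = (k_n/2)(V_GS − V_t)² with V_GS = V_G − I_D·R_S = 3.83 − 2.2·I_D.
Substituting gives 8.23·I_D² − 10.9·I_D + 2.99 = 0, with roots I_D = 0.386 or 0.941 mA.
The root I_D = 0.941 mA gives V_GS = 1.76 V ≤ V_t, so take I_D = 0.386 mA.
Then V_GS = 2.98 V and V_DS = V_DD − I_D(R_D+R_S) = 12 − 0.386×6.1 = 9.64 V.
Saturation requires V_DS ≥ V_GS − V_t = 0.477 V; 9.64 ≥ 0.477 ✓.

I_D ≈ 0.39 mA, V_DS ≈ 9.6 V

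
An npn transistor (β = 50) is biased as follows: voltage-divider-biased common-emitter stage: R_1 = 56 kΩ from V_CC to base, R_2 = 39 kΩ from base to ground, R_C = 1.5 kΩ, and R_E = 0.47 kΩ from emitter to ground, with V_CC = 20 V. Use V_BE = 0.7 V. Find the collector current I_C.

I_C ≈ 8 mA

Thevenize the base divider: V_Th = V_CC·R_2/(R_1+R_2) = 20×39/95 = 8.21 V, R_Th = R_1‖R_2 = 23 kΩ.
Base-emitter loop: V_Th = I_B·R_Th + V_BE + (β+1)I_B·R_E, so I_B = (8.21 − 0.7) / (23 + 51×0.47) = 0.16 mA.
I_C = β·I_B = 50×0.16 = 8 mA, and I_E = (β+1)I_B = 8.16 mA.
V_CE = V_CC − I_C·R_C − I_E·R_E = 20 − 8×1.5 − 8.16×0.47 = 4.17 V.
V_CE = 4.17 V > 0.2 V confirms active-region operation.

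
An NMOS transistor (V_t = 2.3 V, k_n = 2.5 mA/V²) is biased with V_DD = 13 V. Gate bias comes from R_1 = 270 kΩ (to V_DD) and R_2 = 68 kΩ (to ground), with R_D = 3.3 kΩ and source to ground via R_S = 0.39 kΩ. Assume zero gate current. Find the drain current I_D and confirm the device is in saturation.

I_D ≈ 0.096 mA

V_G = V_DD·R_2/(R_1+R_2) = 13×68/338 = 2.62 V.
Assume saturation: I_D = (k_n/2)(V_GS − V_t)² with V_GS = V_G − I_D·R_S = 2.62 − 0.39·I_D.
Substituting gives 0.19·I_D² − 1.31·I_D + 0.124 = 0, with roots I_D = 0.0964 or 6.78 mA.
The root I_D = 6.78 mA gives V_GS = -0.0291 V ≤ V_t, so take I_D = 0.0964 mA.
Then V_GS = 2.58 V and V_DS = V_DD − I_D(R_D+R_S) = 13 − 0.0964×3.69 = 12.6 V.
Saturation requires V_DS ≥ V_GS − V_t = 0.278 V; 12.6 ≥ 0.278 ✓.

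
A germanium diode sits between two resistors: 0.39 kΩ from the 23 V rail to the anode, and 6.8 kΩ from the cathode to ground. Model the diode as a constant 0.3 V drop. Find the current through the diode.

I ≈ 3.2 mA

The two resistors are in series with the diode, so KVL gives 23 = I·0.39 + 0.3 + I·6.8.
I = (23 − 0.3) / (0.39 + 6.8) kΩ = 22.7 / 7.19 = 3.16 mA.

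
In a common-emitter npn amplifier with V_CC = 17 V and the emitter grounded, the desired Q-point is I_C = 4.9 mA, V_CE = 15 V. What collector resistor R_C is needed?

Collector loop: V_CC = I_C·R_C + V_CE.
R_C = (V_CC − V_CE)/I_C = (17 − 15)/4.9 = 0.408 kΩ.

R_C ≈ 0.41 kΩ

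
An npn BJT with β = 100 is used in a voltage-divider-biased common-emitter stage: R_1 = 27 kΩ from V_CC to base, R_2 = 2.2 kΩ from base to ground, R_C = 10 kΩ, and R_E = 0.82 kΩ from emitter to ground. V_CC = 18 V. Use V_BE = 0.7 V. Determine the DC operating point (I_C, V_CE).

I_C ≈ 0.77 mA, V_CE ≈ 9.6 V

Thevenize the base divider: V_Th = V_CC·R_2/(R_1+R_2) = 18×2.2/29.2 = 1.36 V, R_Th = R_1‖R_2 = 2.03 kΩ.
Base-emitter loop: V_Th = I_B·R_Th + V_BE + (β+1)I_B·R_E, so I_B = (1.36 − 0.7) / (2.03 + 101×0.82) = 0.00773 mA.
I_C = β·I_B = 100×0.00773 = 0.773 mA, and I_E = (β+1)I_B = 0.781 mA.
V_CE = V_CC − I_C·R_C − I_E·R_E = 18 − 0.773×10 − 0.781×0.82 = 9.63 V.
V_CE = 9.63 V > 0.2 V confirms active-region operation.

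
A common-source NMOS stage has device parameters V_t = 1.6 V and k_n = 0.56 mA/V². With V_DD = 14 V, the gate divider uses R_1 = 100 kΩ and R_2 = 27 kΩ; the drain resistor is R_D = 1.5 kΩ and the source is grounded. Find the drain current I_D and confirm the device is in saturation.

V_G = V_DD·R_2/(R_1+R_2) = 14×27/127 = 2.98 V. With the source grounded, V_GS = V_G = 2.98 V.
Assume saturation: I_D = (k_n/2)(V_GS − V_t)² = (0.56/2)×(2.98 − 1.6)² = 0.28×1.38² = 0.53 mA.
V_DS = V_DD − I_D·R_D = 14 − 0.53×1.5 = 13.2 V.
Saturation requires V_DS ≥ V_GS − V_t = 1.38 V; 13.2 ≥ 1.38 ✓.

I_D ≈ 0.53 mA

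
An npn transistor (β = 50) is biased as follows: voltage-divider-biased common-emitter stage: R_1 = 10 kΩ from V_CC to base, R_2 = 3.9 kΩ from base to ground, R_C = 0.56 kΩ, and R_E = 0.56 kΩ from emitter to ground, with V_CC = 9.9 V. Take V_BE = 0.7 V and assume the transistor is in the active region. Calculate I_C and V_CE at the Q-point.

Thevenize the base divider: V_Th = V_CC·R_2/(R_1+R_2) = 9.9×3.9/13.9 = 2.78 V, R_Th = R_1‖R_2 = 2.81 kΩ.
Base-emitter loop: V_Th = I_B·R_Th + V_BE + (β+1)I_B·R_E, so I_B = (2.78 − 0.7) / (2.81 + 51×0.56) = 0.0662 mA.
I_C = β·I_B = 50×0.0662 = 3.31 mA, and I_E = (β+1)I_B = 3.38 mA.
V_CE = V_CC − I_C·R_C − I_E·R_E = 9.9 − 3.31×0.56 − 3.38×0.56 = 6.15 V.
V_CE = 6.15 V > 0.2 V confirms active-region operation.

I_C ≈ 3.3 mA, V_CE ≈ 6.2 V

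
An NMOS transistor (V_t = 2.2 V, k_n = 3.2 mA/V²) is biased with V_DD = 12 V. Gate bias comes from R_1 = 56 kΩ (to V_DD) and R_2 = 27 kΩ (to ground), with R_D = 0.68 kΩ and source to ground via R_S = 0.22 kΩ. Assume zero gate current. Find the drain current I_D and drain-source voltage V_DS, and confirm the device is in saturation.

I_D ≈ 2.3 mA, V_DS ≈ 9.9 V

V_G = V_DD·R_2/(R_1+R_2) = 12×27/83 = 3.9 V.
Assume saturation: I_D = (k_n/2)(V_GS − V_t)² with V_GS = V_G − I_D·R_S = 3.9 − 0.22·I_D.
Substituting gives 0.0774·I_D² − 2.2·I_D + 4.64 = 0, with roots I_D = 2.3 or 26.1 mA.
The root I_D = 26.1 mA gives V_GS = -1.84 V ≤ V_t, so take I_D = 2.3 mA.
Then V_GS = 3.4 V and V_DS = V_DD − I_D(R_D+R_S) = 12 − 2.3×0.9 = 9.93 V.
Saturation requires V_DS ≥ V_GS − V_t = 1.2 V; 9.93 ≥ 1.2 ✓.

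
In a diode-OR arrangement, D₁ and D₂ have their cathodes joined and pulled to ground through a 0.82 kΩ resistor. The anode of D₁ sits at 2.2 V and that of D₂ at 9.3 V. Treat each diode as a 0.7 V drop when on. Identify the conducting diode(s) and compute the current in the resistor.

Assume both conduct. Then node N would need to be at both 2.2−0.7 = 1.5 V and 9.3−0.7 = 8.6 V, which is impossible.
Assume only D₂ conducts: V_N = 9.3 − 0.7 = 8.6 V, so I_R = 8.6/0.82 = 10.5 mA.
Check D₁: its anode-to-cathode voltage is 2.2 − 8.6 = -6.4 V < 0.7 V, so it is off. The assumption is consistent.

Only D₂ conducts; I_R ≈ 10 mA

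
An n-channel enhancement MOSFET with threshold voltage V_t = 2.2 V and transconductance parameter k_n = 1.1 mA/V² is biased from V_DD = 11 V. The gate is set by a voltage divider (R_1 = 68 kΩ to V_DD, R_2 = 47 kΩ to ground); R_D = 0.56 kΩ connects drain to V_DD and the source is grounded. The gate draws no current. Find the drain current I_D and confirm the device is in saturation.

V_G = V_DD·R_2/(R_1+R_2) = 11×47/115 = 4.5 V. With the source grounded, V_GS = V_G = 4.5 V.
Assume saturation: I_D = (k_n/2)(V_GS − V_t)² = (1.1/2)×(4.5 − 2.2)² = 0.55×2.3² = 2.9 mA.
V_DS = V_DD − I_D·R_D = 11 − 2.9×0.56 = 9.38 V.
Saturation requires V_DS ≥ V_GS − V_t = 2.3 V; 9.38 ≥ 2.3 ✓.

I_D ≈ 2.9 mA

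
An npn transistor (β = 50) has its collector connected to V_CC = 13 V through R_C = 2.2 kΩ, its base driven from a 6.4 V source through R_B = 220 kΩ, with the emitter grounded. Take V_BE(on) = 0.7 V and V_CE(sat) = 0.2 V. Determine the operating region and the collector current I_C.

Assume active. Base-emitter loop: I_B = (V_BB − V_BE)/R_B = (6.4 − 0.7)/220 = 0.0259 mA.
I_C = β·I_B = 50×0.0259 = 1.3 mA.
V_CE = V_CC − I_C·R_C = 13 − 1.3×2.2 = 10.2 V > V_CE(sat), so the active-region assumption holds.

active; I_C ≈ 1.3 mA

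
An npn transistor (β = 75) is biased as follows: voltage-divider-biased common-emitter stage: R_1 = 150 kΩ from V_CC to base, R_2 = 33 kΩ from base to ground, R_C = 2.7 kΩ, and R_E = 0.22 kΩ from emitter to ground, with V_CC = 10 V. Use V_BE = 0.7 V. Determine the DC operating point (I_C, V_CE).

Thevenize the base divider: V_Th = V_CC·R_2/(R_1+R_2) = 10×33/183 = 1.8 V, R_Th = R_1‖R_2 = 27 kΩ.
Base-emitter loop: V_Th = I_B·R_Th + V_BE + (β+1)I_B·R_E, so I_B = (1.8 − 0.7) / (27 + 76×0.22) = 0.0252 mA.
I_C = β·I_B = 75×0.0252 = 1.89 mA, and I_E = (β+1)I_B = 1.92 mA.
V_CE = V_CC − I_C·R_C − I_E·R_E = 10 − 1.89×2.7 − 1.92×0.22 = 4.47 V.
V_CE = 4.47 V > 0.2 V confirms active-region operation.

I_C ≈ 1.9 mA, V_CE ≈ 4.5 V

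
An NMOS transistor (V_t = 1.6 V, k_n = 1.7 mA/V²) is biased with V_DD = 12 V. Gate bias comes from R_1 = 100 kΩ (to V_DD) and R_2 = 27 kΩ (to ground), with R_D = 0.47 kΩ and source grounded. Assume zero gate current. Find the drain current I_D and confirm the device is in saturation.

V_G = V_DD·R_2/(R_1+R_2) = 12×27/127 = 2.55 V. With the source grounded, V_GS = V_G = 2.55 V.
Assume saturation: I_D = (k_n/2)(V_GS − V_t)² = (1.7/2)×(2.55 − 1.6)² = 0.85×0.951² = 0.769 mA.
V_DS = V_DD − I_D·R_D = 12 − 0.769×0.47 = 11.6 V.
Saturation requires V_DS ≥ V_GS − V_t = 0.951 V; 11.6 ≥ 0.951 ✓.

I_D ≈ 0.77 mA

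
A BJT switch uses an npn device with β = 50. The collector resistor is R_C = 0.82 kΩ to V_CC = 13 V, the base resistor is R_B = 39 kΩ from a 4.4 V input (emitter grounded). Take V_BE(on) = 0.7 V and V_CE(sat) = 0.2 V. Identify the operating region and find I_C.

Assume active. Base-emitter loop: I_B = (V_BB − V_BE)/R_B = (4.4 − 0.7)/39 = 0.0949 mA.
I_C = β·I_B = 50×0.0949 = 4.74 mA.
V_CE = V_CC − I_C·R_C = 13 − 4.74×0.82 = 9.11 V > V_CE(sat), so the active-region assumption holds.

active; I_C ≈ 4.7 mA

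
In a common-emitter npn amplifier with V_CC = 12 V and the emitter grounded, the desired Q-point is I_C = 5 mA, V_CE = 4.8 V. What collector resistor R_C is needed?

Collector loop: V_CC = I_C·R_C + V_CE.
R_C = (V_CC − V_CE)/I_C = (12 − 4.8)/5 = 1.44 kΩ.

R_C ≈ 1.4 kΩ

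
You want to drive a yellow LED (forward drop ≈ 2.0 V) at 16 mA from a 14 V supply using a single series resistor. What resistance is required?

The resistor drops V_S − V_D = 14 − 2.0 = 12 V at 16 mA.
R = 12 V / 16 mA = 0.75 kΩ.

R ≈ 0.75 kΩ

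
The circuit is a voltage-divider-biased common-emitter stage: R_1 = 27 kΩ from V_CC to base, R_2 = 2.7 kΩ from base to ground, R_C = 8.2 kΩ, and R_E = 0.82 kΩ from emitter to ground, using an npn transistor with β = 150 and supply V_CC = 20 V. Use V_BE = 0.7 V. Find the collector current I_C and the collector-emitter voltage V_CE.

Thevenize the base divider: V_Th = V_CC·R_2/(R_1+R_2) = 20×2.7/29.7 = 1.82 V, R_Th = R_1‖R_2 = 2.45 kΩ.
Base-emitter loop: V_Th = I_B·R_Th + V_BE + (β+1)I_B·R_E, so I_B = (1.82 − 0.7) / (2.45 + 151×0.82) = 0.00886 mA.
I_C = β·I_B = 150×0.00886 = 1.33 mA, and I_E = (β+1)I_B = 1.34 mA.
V_CE = V_CC − I_C·R_C − I_E·R_E = 20 − 1.33×8.2 − 1.34×0.82 = 8.01 V.
V_CE = 8.01 V > 0.2 V confirms active-region operation.

I_C ≈ 1.3 mA, V_CE ≈ 8 V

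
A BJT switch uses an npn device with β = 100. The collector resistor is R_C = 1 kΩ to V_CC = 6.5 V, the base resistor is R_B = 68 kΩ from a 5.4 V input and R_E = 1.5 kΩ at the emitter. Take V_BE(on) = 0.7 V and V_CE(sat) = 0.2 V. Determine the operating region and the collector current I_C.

active; I_C ≈ 2.1 mA

Assume active. Base-emitter loop: I_B = (V_BB − V_BE)/(R_B + (β+1)R_E) = (5.4 − 0.7)/(68 + 101×1.5) = 0.0214 mA.
I_C = β·I_B = 100×0.0214 = 2.14 mA.
V_CE = V_CC − I_C·R_C − I_E·R_E = 6.5 − 2.14×1 − 2.16×1.5 = 1.11 V > V_CE(sat), so the active-region assumption holds.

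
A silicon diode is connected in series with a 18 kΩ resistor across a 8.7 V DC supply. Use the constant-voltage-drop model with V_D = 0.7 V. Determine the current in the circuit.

KVL around the loop: 8.7 = V_D + I·R = 0.7 + I × 18 kΩ.
So I = (8.7 − 0.7) / 18 kΩ = 8 / 18 = 0.444 mA.

I ≈ 0.44 mA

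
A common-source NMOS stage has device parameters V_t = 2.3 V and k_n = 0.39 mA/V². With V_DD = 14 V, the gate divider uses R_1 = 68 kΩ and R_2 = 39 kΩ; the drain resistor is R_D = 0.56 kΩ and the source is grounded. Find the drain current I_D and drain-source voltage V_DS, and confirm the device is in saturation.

I_D ≈ 1.5 mA, V_DS ≈ 13 V

V_G = V_DD·R_2/(R_1+R_2) = 14×39/107 = 5.1 V. With the source grounded, V_GS = V_G = 5.1 V.
Assume saturation: I_D = (k_n/2)(V_GS − V_t)² = (0.39/2)×(5.1 − 2.3)² = 0.195×2.8² = 1.53 mA.
V_DS = V_DD − I_D·R_D = 14 − 1.53×0.56 = 13.1 V.
Saturation requires V_DS ≥ V_GS − V_t = 2.8 V; 13.1 ≥ 2.8 ✓.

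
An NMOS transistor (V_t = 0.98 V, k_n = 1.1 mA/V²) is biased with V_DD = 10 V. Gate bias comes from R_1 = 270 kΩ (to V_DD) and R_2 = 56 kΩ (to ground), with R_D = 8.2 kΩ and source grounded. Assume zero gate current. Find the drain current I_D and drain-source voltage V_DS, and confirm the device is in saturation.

I_D ≈ 0.3 mA, V_DS ≈ 7.5 V

V_G = V_DD·R_2/(R_1+R_2) = 10×56/326 = 1.72 V. With the source grounded, V_GS = V_G = 1.72 V.
Assume saturation: I_D = (k_n/2)(V_GS − V_t)² = (1.1/2)×(1.72 − 0.98)² = 0.55×0.738² = 0.299 mA.
V_DS = V_DD − I_D·R_D = 10 − 0.299×8.2 = 7.55 V.
Saturation requires V_DS ≥ V_GS − V_t = 0.738 V; 7.55 ≥ 0.738 ✓.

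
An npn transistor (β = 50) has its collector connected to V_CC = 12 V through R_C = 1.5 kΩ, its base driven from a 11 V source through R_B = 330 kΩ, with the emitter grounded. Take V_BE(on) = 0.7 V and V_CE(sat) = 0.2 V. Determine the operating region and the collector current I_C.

Assume active. Base-emitter loop: I_B = (V_BB − V_BE)/R_B = (11 − 0.7)/330 = 0.0312 mA.
I_C = β·I_B = 50×0.0312 = 1.56 mA.
V_CE = V_CC − I_C·R_C = 12 − 1.56×1.5 = 9.66 V > V_CE(sat), so the active-region assumption holds.

active; I_C ≈ 1.6 mA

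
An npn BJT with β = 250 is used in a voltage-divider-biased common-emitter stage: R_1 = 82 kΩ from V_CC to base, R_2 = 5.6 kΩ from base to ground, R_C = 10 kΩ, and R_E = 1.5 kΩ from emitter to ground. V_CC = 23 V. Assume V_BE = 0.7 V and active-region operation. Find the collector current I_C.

I_C ≈ 0.5 mA

Thevenize the base divider: V_Th = V_CC·R_2/(R_1+R_2) = 23×5.6/87.6 = 1.47 V, R_Th = R_1‖R_2 = 5.24 kΩ.
Base-emitter loop: V_Th = I_B·R_Th + V_BE + (β+1)I_B·R_E, so I_B = (1.47 − 0.7) / (5.24 + 251×1.5) = 0.00202 mA.
I_C = β·I_B = 250×0.00202 = 0.504 mA, and I_E = (β+1)I_B = 0.506 mA.
V_CE = V_CC − I_C·R_C − I_E·R_E = 23 − 0.504×10 − 0.506×1.5 = 17.2 V.
V_CE = 17.2 V > 0.2 V confirms active-region operation.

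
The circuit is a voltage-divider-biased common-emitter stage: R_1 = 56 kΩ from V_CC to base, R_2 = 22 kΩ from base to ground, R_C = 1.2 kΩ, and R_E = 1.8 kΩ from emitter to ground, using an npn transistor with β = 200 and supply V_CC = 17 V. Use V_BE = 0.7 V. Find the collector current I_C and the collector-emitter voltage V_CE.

I_C ≈ 2.2 mA, V_CE ≈ 10 V

Thevenize the base divider: V_Th = V_CC·R_2/(R_1+R_2) = 17×22/78 = 4.79 V, R_Th = R_1‖R_2 = 15.8 kΩ.
Base-emitter loop: V_Th = I_B·R_Th + V_BE + (β+1)I_B·R_E, so I_B = (4.79 − 0.7) / (15.8 + 201×1.8) = 0.0108 mA.
I_C = β·I_B = 200×0.0108 = 2.17 mA, and I_E = (β+1)I_B = 2.18 mA.
V_CE = V_CC − I_C·R_C − I_E·R_E = 17 − 2.17×1.2 − 2.18×1.8 = 10.5 V.
V_CE = 10.5 V > 0.2 V confirms active-region operation.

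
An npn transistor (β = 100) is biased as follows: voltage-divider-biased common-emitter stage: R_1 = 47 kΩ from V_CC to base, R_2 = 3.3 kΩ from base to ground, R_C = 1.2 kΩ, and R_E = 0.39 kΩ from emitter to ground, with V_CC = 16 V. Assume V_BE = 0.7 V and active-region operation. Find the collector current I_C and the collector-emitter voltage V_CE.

Thevenize the base divider: V_Th = V_CC·R_2/(R_1+R_2) = 16×3.3/50.3 = 1.05 V, R_Th = R_1‖R_2 = 3.08 kΩ.
Base-emitter loop: V_Th = I_B·R_Th + V_BE + (β+1)I_B·R_E, so I_B = (1.05 − 0.7) / (3.08 + 101×0.39) = 0.00823 mA.
I_C = β·I_B = 100×0.00823 = 0.823 mA, and I_E = (β+1)I_B = 0.832 mA.
V_CE = V_CC − I_C·R_C − I_E·R_E = 16 − 0.823×1.2 − 0.832×0.39 = 14.7 V.
V_CE = 14.7 V > 0.2 V confirms active-region operation.

I_C ≈ 0.82 mA, V_CE ≈ 15 V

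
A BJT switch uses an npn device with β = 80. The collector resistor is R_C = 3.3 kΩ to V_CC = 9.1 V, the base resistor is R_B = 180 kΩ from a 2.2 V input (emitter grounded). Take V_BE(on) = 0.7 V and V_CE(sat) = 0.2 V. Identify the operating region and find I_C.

active; I_C ≈ 0.67 mA

Assume active. Base-emitter loop: I_B = (V_BB − V_BE)/R_B = (2.2 − 0.7)/180 = 0.00833 mA.
I_C = β·I_B = 80×0.00833 = 0.667 mA.
V_CE = V_CC − I_C·R_C = 9.1 − 0.667×3.3 = 6.9 V > V_CE(sat), so the active-region assumption holds.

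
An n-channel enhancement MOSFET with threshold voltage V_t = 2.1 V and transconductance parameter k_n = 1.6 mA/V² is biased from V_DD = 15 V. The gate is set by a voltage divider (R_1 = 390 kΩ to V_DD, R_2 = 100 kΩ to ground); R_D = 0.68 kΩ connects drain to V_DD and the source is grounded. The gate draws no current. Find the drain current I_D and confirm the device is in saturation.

I_D ≈ 0.74 mA

V_G = V_DD·R_2/(R_1+R_2) = 15×100/490 = 3.06 V. With the source grounded, V_GS = V_G = 3.06 V.
Assume saturation: I_D = (k_n/2)(V_GS − V_t)² = (1.6/2)×(3.06 − 2.1)² = 0.8×0.961² = 0.739 mA.
V_DS = V_DD − I_D·R_D = 15 − 0.739×0.68 = 14.5 V.
Saturation requires V_DS ≥ V_GS − V_t = 0.961 V; 14.5 ≥ 0.961 ✓.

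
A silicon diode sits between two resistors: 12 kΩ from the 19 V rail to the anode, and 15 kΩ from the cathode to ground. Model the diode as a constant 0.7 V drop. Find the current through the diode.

The two resistors are in series with the diode, so KVL gives 19 = I·12 + 0.7 + I·15.
I = (19 − 0.7) / (12 + 15) kΩ = 18.3 / 27 = 0.678 mA.

I ≈ 0.68 mA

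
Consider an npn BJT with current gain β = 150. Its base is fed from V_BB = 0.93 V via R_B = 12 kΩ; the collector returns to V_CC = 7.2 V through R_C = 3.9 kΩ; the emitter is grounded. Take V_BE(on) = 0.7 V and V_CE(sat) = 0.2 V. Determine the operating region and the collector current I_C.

Assume active: I_B = (0.93 − 0.7)/12 = 0.0192 mA, giving I_C = β·I_B = 2.88 mA.
But then V_CE = 7.2 − 2.88×3.9 = -4.01 V < V_CE(sat) = 0.2 V — impossible in the active region.
So the transistor is saturated. With V_CE = 0.2 V, I_C = (V_CC − 0.2)/R_C = 7/3.9 = 1.79 mA.
Check: β·I_B = 2.88 mA > I_C = 1.79 mA, confirming saturation.

saturation; I_C ≈ 1.8 mA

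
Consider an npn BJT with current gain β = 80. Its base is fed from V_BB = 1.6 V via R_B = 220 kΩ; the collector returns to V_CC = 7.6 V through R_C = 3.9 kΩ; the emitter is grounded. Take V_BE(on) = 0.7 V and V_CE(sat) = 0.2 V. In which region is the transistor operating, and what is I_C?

Assume active. Base-emitter loop: I_B = (V_BB − V_BE)/R_B = (1.6 − 0.7)/220 = 0.00409 mA.
I_C = β·I_B = 80×0.00409 = 0.327 mA.
V_CE = V_CC − I_C·R_C = 7.6 − 0.327×3.9 = 6.32 V > V_CE(sat), so the active-region assumption holds.

active; I_C ≈ 0.33 mA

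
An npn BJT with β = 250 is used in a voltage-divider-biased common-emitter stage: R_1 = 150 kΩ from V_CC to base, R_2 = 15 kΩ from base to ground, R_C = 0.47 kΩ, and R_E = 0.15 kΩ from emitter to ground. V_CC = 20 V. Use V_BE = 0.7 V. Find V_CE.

Thevenize the base divider: V_Th = V_CC·R_2/(R_1+R_2) = 20×15/165 = 1.82 V, R_Th = R_1‖R_2 = 13.6 kΩ.
Base-emitter loop: V_Th = I_B·R_Th + V_BE + (β+1)I_B·R_E, so I_B = (1.82 − 0.7) / (13.6 + 251×0.15) = 0.0218 mA.
I_C = β·I_B = 250×0.0218 = 5.45 mA, and I_E = (β+1)I_B = 5.47 mA.
V_CE = V_CC − I_C·R_C − I_E·R_E = 20 − 5.45×0.47 − 5.47×0.15 = 16.6 V.
V_CE = 16.6 V > 0.2 V confirms active-region operation.

V_CE ≈ 17 V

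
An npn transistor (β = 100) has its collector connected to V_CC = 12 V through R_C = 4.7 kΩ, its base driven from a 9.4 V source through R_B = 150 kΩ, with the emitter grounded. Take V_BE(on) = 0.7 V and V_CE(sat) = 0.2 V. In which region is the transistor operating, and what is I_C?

Assume active: I_B = (9.4 − 0.7)/150 = 0.058 mA, giving I_C = β·I_B = 5.8 mA.
But then V_CE = 12 − 5.8×4.7 = -15.3 V < V_CE(sat) = 0.2 V — impossible in the active region.
So the transistor is saturated. With V_CE = 0.2 V, I_C = (V_CC − 0.2)/R_C = 11.8/4.7 = 2.51 mA.
Check: β·I_B = 5.8 mA > I_C = 2.51 mA, confirming saturation.

saturation; I_C ≈ 2.5 mA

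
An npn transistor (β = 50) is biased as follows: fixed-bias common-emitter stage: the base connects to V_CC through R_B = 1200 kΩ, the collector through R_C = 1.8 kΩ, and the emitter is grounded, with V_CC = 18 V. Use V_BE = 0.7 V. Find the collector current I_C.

I_C ≈ 0.72 mA

Base loop: V_CC = I_B·R_B + V_BE, so I_B = (18 − 0.7)/1200 kΩ = 0.0144 mA.
In the active region I_C = β·I_B = 50 × 0.0144 = 0.721 mA.
Collector loop: V_CE = V_CC − I_C·R_C = 18 − 0.721×1.8 = 16.7 V.
Since V_CE = 16.7 V > V_CE(sat) ≈ 0.2 V, the transistor is in the active region as assumed.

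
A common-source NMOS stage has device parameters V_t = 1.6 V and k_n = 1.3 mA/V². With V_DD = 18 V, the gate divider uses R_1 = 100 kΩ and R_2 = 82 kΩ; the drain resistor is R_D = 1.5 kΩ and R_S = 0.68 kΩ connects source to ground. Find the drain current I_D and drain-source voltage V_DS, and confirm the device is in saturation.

V_G = V_DD·R_2/(R_1+R_2) = 18×82/182 = 8.11 V.
Assume saturation: I_D = (k_n/2)(V_GS − V_t)² with V_GS = V_G − I_D·R_S = 8.11 − 0.68·I_D.
Substituting gives 0.301·I_D² − 6.75·I_D + 27.5 = 0, with roots I_D = 5.35 or 17.1 mA.
The root I_D = 17.1 mA gives V_GS = -3.53 V ≤ V_t, so take I_D = 5.35 mA.
Then V_GS = 4.47 V and V_DS = V_DD − I_D(R_D+R_S) = 18 − 5.35×2.18 = 6.33 V.
Saturation requires V_DS ≥ V_GS − V_t = 2.87 V; 6.33 ≥ 2.87 ✓.

I_D ≈ 5.4 mA, V_DS ≈ 6.3 V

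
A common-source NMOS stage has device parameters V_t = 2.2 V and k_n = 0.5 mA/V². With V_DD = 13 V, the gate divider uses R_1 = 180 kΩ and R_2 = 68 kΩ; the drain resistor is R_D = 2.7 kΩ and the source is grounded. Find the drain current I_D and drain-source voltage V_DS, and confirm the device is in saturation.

I_D ≈ 0.47 mA, V_DS ≈ 12 V

V_G = V_DD·R_2/(R_1+R_2) = 13×68/248 = 3.56 V. With the source grounded, V_GS = V_G = 3.56 V.
Assume saturation: I_D = (k_n/2)(V_GS − V_t)² = (0.5/2)×(3.56 − 2.2)² = 0.25×1.36² = 0.465 mA.
V_DS = V_DD − I_D·R_D = 13 − 0.465×2.7 = 11.7 V.
Saturation requires V_DS ≥ V_GS − V_t = 1.36 V; 11.7 ≥ 1.36 ✓.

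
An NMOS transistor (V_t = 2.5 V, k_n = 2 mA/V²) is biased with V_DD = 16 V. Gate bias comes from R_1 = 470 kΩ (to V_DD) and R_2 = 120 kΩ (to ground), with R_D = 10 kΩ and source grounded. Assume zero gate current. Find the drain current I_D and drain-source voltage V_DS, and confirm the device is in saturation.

V_G = V_DD·R_2/(R_1+R_2) = 16×120/590 = 3.25 V. With the source grounded, V_GS = V_G = 3.25 V.
Assume saturation: I_D = (k_n/2)(V_GS − V_t)² = (2/2)×(3.25 − 2.5)² = 1×0.754² = 0.569 mA.
V_DS = V_DD − I_D·R_D = 16 − 0.569×10 = 10.3 V.
Saturation requires V_DS ≥ V_GS − V_t = 0.754 V; 10.3 ≥ 0.754 ✓.

I_D ≈ 0.57 mA, V_DS ≈ 10 V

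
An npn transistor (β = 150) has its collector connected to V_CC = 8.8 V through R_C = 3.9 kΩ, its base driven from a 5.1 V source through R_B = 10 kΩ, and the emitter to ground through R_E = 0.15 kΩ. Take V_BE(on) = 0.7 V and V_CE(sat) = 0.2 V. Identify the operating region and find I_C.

saturation; I_C ≈ 2.1 mA

Assume active: I_B = (5.1 − 0.7)/(10 + 151×0.15) = 0.135 mA, I_C = β·I_B = 20.2 mA.
Then V_CE = 8.8 − 20.2×3.9 − 20.3×0.15 = -73.1 V < 0.2 V — the active assumption fails.
Re-solve with V_CE = 0.2 V. KCL at the emitter: V_E/R_E = (V_BB−0.7−V_E)/R_B + (V_CC−0.2−V_E)/R_C, giving V_E = 0.377 V.
I_C = (V_CC − 0.2 − V_E)/R_C = (8.6 − 0.377)/3.9 = 2.11 mA.
Check: I_B = (4.4 − 0.377)/10 = 0.402 mA, and β·I_B = 60.4 mA > I_C, confirming saturation.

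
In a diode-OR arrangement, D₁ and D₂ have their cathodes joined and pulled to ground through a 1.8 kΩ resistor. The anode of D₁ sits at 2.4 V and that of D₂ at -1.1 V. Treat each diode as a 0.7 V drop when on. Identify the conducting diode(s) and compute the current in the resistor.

Only D₁ conducts; I_R ≈ 0.94 mA

Assume both conduct. Then node N would need to be at both 2.4−0.7 = 1.7 V and -1.1−0.7 = -1.8 V, which is impossible.
Assume only D₁ conducts: V_N = 2.4 − 0.7 = 1.7 V, so I_R = 1.7/1.8 = 0.944 mA.
Check D₂: its anode-to-cathode voltage is -1.1 − 1.7 = -2.8 V < 0.7 V, so it is off. The assumption is consistent.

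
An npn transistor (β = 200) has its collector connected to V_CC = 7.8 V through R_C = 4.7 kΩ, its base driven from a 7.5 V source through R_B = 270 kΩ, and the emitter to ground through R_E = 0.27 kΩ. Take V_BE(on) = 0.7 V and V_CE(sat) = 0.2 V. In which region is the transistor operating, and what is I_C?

Assume active: I_B = (7.5 − 0.7)/(270 + 201×0.27) = 0.021 mA, I_C = β·I_B = 4.19 mA.
Then V_CE = 7.8 − 4.19×4.7 − 4.22×0.27 = -13.1 V < 0.2 V — the active assumption fails.
Re-solve with V_CE = 0.2 V. KCL at the emitter: V_E/R_E = (V_BB−0.7−V_E)/R_B + (V_CC−0.2−V_E)/R_C, giving V_E = 0.419 V.
I_C = (V_CC − 0.2 − V_E)/R_C = (7.6 − 0.419)/4.7 = 1.53 mA.
Check: I_B = (6.8 − 0.419)/270 = 0.0236 mA, and β·I_B = 4.73 mA > I_C, confirming saturation.

saturation; I_C ≈ 1.5 mA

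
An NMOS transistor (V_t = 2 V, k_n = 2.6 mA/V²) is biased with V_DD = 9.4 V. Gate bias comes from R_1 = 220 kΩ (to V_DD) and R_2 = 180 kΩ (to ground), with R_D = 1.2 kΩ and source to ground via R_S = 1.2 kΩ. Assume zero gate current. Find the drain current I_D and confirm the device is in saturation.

I_D ≈ 1.1 mA

V_G = V_DD·R_2/(R_1+R_2) = 9.4×180/400 = 4.23 V.
Assume saturation: I_D = (k_n/2)(V_GS − V_t)² with V_GS = V_G − I_D·R_S = 4.23 − 1.2·I_D.
Substituting gives 1.87·I_D² − 7.96·I_D + 6.46 = 0, with roots I_D = 1.09 or 3.16 mA.
The root I_D = 3.16 mA gives V_GS = 0.442 V ≤ V_t, so take I_D = 1.09 mA.
Then V_GS = 2.92 V and V_DS = V_DD − I_D(R_D+R_S) = 9.4 − 1.09×2.4 = 6.77 V.
Saturation requires V_DS ≥ V_GS − V_t = 0.917 V; 6.77 ≥ 0.917 ✓.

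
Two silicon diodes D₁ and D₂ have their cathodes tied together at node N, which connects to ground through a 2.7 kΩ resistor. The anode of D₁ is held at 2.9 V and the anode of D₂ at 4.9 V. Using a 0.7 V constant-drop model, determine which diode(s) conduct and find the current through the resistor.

Assume both conduct. Then node N would need to be at both 2.9−0.7 = 2.2 V and 4.9−0.7 = 4.2 V, which is impossible.
Assume only D₂ conducts: V_N = 4.9 − 0.7 = 4.2 V, so I_R = 4.2/2.7 = 1.56 mA.
Check D₁: its anode-to-cathode voltage is 2.9 − 4.2 = -1.3 V < 0.7 V, so it is off. The assumption is consistent.

Only D₂ conducts; I_R ≈ 1.6 mA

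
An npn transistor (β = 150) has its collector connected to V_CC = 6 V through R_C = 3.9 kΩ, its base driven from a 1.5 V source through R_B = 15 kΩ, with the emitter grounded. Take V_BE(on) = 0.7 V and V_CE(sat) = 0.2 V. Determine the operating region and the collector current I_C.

Assume active: I_B = (1.5 − 0.7)/15 = 0.0533 mA, giving I_C = β·I_B = 8 mA.
But then V_CE = 6 − 8×3.9 = -25.2 V < V_CE(sat) = 0.2 V — impossible in the active region.
So the transistor is saturated. With V_CE = 0.2 V, I_C = (V_CC − 0.2)/R_C = 5.8/3.9 = 1.49 mA.
Check: β·I_B = 8 mA > I_C = 1.49 mA, confirming saturation.

saturation; I_C ≈ 1.5 mA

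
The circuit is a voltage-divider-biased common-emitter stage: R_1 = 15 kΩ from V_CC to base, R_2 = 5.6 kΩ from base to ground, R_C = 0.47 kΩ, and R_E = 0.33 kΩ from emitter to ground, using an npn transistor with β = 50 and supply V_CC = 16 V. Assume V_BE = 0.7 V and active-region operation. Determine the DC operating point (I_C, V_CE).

Thevenize the base divider: V_Th = V_CC·R_2/(R_1+R_2) = 16×5.6/20.6 = 4.35 V, R_Th = R_1‖R_2 = 4.08 kΩ.
Base-emitter loop: V_Th = I_B·R_Th + V_BE + (β+1)I_B·R_E, so I_B = (4.35 − 0.7) / (4.08 + 51×0.33) = 0.175 mA.
I_C = β·I_B = 50×0.175 = 8.73 mA, and I_E = (β+1)I_B = 8.9 mA.
V_CE = V_CC − I_C·R_C − I_E·R_E = 16 − 8.73×0.47 − 8.9×0.33 = 8.96 V.
V_CE = 8.96 V > 0.2 V confirms active-region operation.

I_C ≈ 8.7 mA, V_CE ≈ 9 V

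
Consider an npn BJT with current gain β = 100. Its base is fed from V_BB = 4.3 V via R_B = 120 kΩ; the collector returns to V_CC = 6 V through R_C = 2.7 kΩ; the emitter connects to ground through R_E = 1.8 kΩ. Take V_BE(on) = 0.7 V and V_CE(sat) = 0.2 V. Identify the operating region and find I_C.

active; I_C ≈ 1.2 mA

Assume active. Base-emitter loop: I_B = (V_BB − V_BE)/(R_B + (β+1)R_E) = (4.3 − 0.7)/(120 + 101×1.8) = 0.0119 mA.
I_C = β·I_B = 100×0.0119 = 1.19 mA.
V_CE = V_CC − I_C·R_C − I_E·R_E = 6 − 1.19×2.7 − 1.2×1.8 = 0.611 V > V_CE(sat), so the active-region assumption holds.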